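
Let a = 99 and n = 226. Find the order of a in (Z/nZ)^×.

28

ord(99) | φ(226) = φ(2)·φ(113) = 1·112 = 112 = 2^4 · 7.
Divisors of 112: 1, 2, 4, 7, 8, 14, 16, 28, 56, 112.
Compute 99^d (mod 226) for the divisors d until we hit 1:
99^1 ≡ 99 (mod 226)
99^2 ≡ 83 (mod 226)
99^4 ≡ 109 (mod 226)
99^7 ≡ 15 (mod 226)
99^8 ≡ 129 (mod 226)
99^14 ≡ 225 (mod 226)
99^16 ≡ 143 (mod 226)
99^28 ≡ 1 (mod 226) ✓
Therefore the multiplicative order of 99 modulo 226 is 28.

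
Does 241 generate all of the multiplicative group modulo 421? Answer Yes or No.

No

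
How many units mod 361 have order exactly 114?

36

φ(361) = φ(19^2) = 19·(19−1) = 342 = 2 · 3^2 · 19.
Since (Z/361Z)^× is cyclic of order 342, the number of elements of order d is φ(d) when d | 342 and 0 otherwise.
114 = 2 · 3 · 19 divides 342, and φ(114) = 36.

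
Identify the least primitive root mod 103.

φ(103) = 103 − 1 = 102 = 2 · 3 · 17.
g is a primitive root iff g^(102/q) ≢ 1 (mod 103) for each prime q ∈ {2, 3, 17}.
g = 2: 2^51 ≡ 1 — hits 1, so not a primitive root.
g = 3: 3^51 ≡ 102; 3^34 ≡ 1 — hits 1, so not a primitive root.
g = 4: 4^51 ≡ 1 — hits 1, so not a primitive root.
g = 5: 5^51 ≡ 102; 5^34 ≡ 56; 5^6 ≡ 72 — none is 1, so 5 is a primitive root.
Hence the least primitive root of 103 is 5.

5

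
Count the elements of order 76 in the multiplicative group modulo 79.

φ(79) = 79 − 1 = 78 = 2 · 3 · 13.
(Z/79Z)^× is cyclic (|G| = 78); a cyclic group of order m has exactly φ(d) elements of each order d | m, and none otherwise.
Here 78 is not a multiple of 76, so there are no elements of order 76.

0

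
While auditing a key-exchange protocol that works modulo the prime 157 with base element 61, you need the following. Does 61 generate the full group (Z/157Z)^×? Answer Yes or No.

φ(157) = 157 − 1 = 156 = 2^2 · 3 · 13.
61 is a primitive root mod 157 iff 61^(φ(157)/q) ≢ 1 for every prime q | φ(157), i.e. q ∈ {2, 3, 13}.
61^78 ≡ 156 (mod 157)  [q = 2: ≢ 1 ✓]
61^52 ≡ 12 (mod 157)  [q = 3: ≢ 1 ✓]
61^12 ≡ 75 (mod 157)  [q = 13: ≢ 1 ✓]
None equal 1, so ord_157(61) = 156: 61 is a primitive root.

Yes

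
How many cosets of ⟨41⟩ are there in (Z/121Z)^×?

The order of 41 must divide φ(121) = φ(11^2) = 11·(11−1) = 110 = 2 · 5 · 11.
Divisors of 110: 1, 2, 5, 10, 11, 22, 55, 110.
Check 41^d mod 121 for each divisor in increasing order:
41^1 ≡ 41
41^2 ≡ 108
41^5 ≡ 32
41^10 ≡ 56
41^11 ≡ 118
41^22 ≡ 9
41^55 ≡ 120
41^110 ≡ 1
So ord_121(41) = 110, hence |⟨41⟩| = 110.
Index = |(Z/121Z)^×| / |⟨41⟩| = 110 / 110 = 1.

1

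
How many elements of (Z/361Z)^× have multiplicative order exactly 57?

36

φ(361) = φ(19^2) = 19·(19−1) = 342 = 2 · 3^2 · 19.
In a cyclic group of order 342, there are φ(d) elements of order d for each divisor d of 342, and zero for non-divisors.
57 = 3 · 19 divides 342, and φ(57) = 36.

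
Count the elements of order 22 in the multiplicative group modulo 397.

φ(397) = 397 − 1 = 396 = 2^2 · 3^2 · 11.
Since (Z/397Z)^× is cyclic of order 396, the number of elements of order d is φ(d) when d | 396 and 0 otherwise.
22 = 2 · 11 divides 396, and φ(22) = 10.

10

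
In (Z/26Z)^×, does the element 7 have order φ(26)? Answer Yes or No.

Yes

φ(26) = φ(2)·φ(13) = 1·12 = 12 = 2^2 · 3.
An element g generates (Z/26Z)^× iff g^(12/q) ≢ 1 (mod 26) for each prime q ∈ {2, 3}.
7^6 ≡ 25 (mod 26)  [q = 2: ≢ 1 ✓]
7^4 ≡ 9 (mod 26)  [q = 3: ≢ 1 ✓]
None equal 1, so ord_26(7) = 12: 7 is a primitive root.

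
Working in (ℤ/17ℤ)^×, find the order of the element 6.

ord(6) | φ(17) = 17 − 1 = 16 = 2^4.
Divisors of 16: 1, 2, 4, 8, 16.
Check 6^d mod 17 for each divisor in increasing order:
6^1 ≡ 6 (mod 17)
6^2 ≡ 2 (mod 17)
6^4 ≡ 4 (mod 17)
6^8 ≡ 16 (mod 17)
6^16 ≡ 1 (mod 17) ✓
So ord_17(6) = 16.

16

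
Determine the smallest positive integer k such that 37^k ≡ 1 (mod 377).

84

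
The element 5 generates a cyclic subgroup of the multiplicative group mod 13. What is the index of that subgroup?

3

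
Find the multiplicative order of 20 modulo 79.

Since 20 ∈ (Z/79Z)^×, its order divides φ(79) = 79 − 1 = 78 = 2 · 3 · 13.
Divisors of 78: 1, 2, 3, 6, 13, 26, 39, 78.
Evaluate successive powers at the divisors of 78:
20^1 ≡ 20 (mod 79)
20^2 ≡ 5 (mod 79)
20^3 ≡ 21 (mod 79)
20^6 ≡ 46 (mod 79)
20^13 ≡ 55 (mod 79)
20^26 ≡ 23 (mod 79)
20^39 ≡ 1 (mod 79) ✓
Hence ord(20) = 39.

39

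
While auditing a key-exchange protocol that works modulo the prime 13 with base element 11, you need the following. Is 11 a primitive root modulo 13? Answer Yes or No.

Yes

φ(13) = 13 − 1 = 12 = 2^2 · 3.
11 is a primitive root mod 13 iff 11^(φ(13)/q) ≢ 1 for every prime q | φ(13), i.e. q ∈ {2, 3}.
11^6 ≡ 12 (mod 13)  [q = 2: ≢ 1 ✓]
11^4 ≡ 3 (mod 13)  [q = 3: ≢ 1 ✓]
None equal 1, so ord_13(11) = 12: 11 is a primitive root.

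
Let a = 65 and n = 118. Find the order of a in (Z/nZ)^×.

The order of 65 must divide φ(118) = φ(2)·φ(59) = 1·58 = 58 = 2 · 29.
Divisors of 58: 1, 2, 29, 58.
Test each divisor d:
65^1 ≡ 65 (mod 118)
65^2 ≡ 95 (mod 118)
65^29 ≡ 117 (mod 118)
65^58 ≡ 1 (mod 118) ✓
The smallest such exponent is 58, so the order of 65 is 58.

58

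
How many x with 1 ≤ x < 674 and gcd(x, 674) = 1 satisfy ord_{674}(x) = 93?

φ(674) = φ(2)·φ(337) = 1·336 = 336 = 2^4 · 3 · 7.
(Z/674Z)^× is cyclic (|G| = 336); a cyclic group of order m has exactly φ(d) elements of each order d | m, and none otherwise.
Since 93 ∤ 336, the count is 0.

0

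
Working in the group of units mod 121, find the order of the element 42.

Since 42 ∈ (Z/121Z)^×, its order divides φ(121) = φ(11^2) = 11·(11−1) = 110 = 2 · 5 · 11.
Divisors of 110: 1, 2, 5, 10, 11, 22, 55, 110.
Check 42^d mod 121 for each divisor in increasing order:
42^1 ≡ 42 (mod 121)
42^2 ≡ 70 (mod 121)
42^5 ≡ 100 (mod 121)
42^10 ≡ 78 (mod 121)
42^11 ≡ 9 (mod 121)
42^22 ≡ 81 (mod 121)
42^55 ≡ 1 (mod 121) ✓
So ord_121(42) = 55.

55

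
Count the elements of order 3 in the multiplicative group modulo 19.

2

φ(19) = 19 − 1 = 18 = 2 · 3^2.
Since (Z/19Z)^× is cyclic of order 18, the number of elements of order d is φ(d) when d | 18 and 0 otherwise.
3 | 18, and φ(3) = 3 − 1 = 2.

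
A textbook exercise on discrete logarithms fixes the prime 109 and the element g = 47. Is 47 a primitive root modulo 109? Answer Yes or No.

φ(109) = 109 − 1 = 108 = 2^2 · 3^3.
It suffices to check that the order of 47 is not a proper divisor of 108: compute 47^(108/q) for q ∈ {2, 3}.
47^54 ≡ 108 (mod 109)  [q = 2: ≢ 1 ✓]
47^36 ≡ 45 (mod 109)  [q = 3: ≢ 1 ✓]
All checks pass, so 47 has order 108 and is a primitive root modulo 109.

Yes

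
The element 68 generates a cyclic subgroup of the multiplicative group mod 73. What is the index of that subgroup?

ord(68) | φ(73) = 73 − 1 = 72 = 2^3 · 3^2.
Divisors of 72: 1, 2, 3, 4, 6, 8, 9, 12, 18, 24, 36, 72.
Evaluate successive powers at the divisors of 72:
68^1 ≡ 68
68^2 ≡ 25
68^3 ≡ 21
68^4 ≡ 41
68^6 ≡ 3
68^8 ≡ 2
68^9 ≡ 63
68^12 ≡ 9
68^18 ≡ 27
68^24 ≡ 8
68^36 ≡ 72
68^72 ≡ 1
Thus |⟨68⟩| = ord(68) = 72.
[(Z/73Z)^× : ⟨68⟩] = 72/72 = 1.

1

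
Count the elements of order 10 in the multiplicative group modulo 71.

φ(71) = 71 − 1 = 70 = 2 · 5 · 7.
In a cyclic group of order 70, there are φ(d) elements of order d for each divisor d of 70, and zero for non-divisors.
10 = 2 · 5 divides 70, and φ(10) = 4.

4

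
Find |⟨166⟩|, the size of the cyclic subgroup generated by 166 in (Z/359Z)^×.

358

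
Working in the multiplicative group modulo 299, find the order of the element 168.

The order of 168 must divide φ(299) = φ(13·23) = (13−1)·(23−1) = 12·22 = 264 = 2^3 · 3 · 11.
Divisors of 264: 1, 2, 3, 4, 6, 8, 11, 12, 22, 24, 33, 44, 66, 88, 132, 264.
Evaluate successive powers at the divisors of 264:
168^1 ≡ 168
168^2 ≡ 118
168^3 ≡ 90
168^4 ≡ 170
168^6 ≡ 27
168^8 ≡ 196
168^11 ≡ 298
168^12 ≡ 131
168^22 ≡ 1
The smallest such exponent is 22, so the order of 168 is 22.

22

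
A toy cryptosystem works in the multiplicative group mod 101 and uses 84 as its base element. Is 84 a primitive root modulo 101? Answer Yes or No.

No

φ(101) = 101 − 1 = 100 = 2^2 · 5^2.
It suffices to check that the order of 84 is not a proper divisor of 100: compute 84^(100/q) for q ∈ {2, 5}.
84^50 ≡ 1 (mod 101)  [q = 2: ≡ 1 ✗]
84^20 ≡ 1 (mod 101)  [q = 5: ≡ 1 ✗]
Since 84^50 ≡ 1, the order of 84 divides 50 < 100, so 84 is not a primitive root.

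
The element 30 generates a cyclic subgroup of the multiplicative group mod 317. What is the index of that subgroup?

The order of 30 must divide φ(317) = 317 − 1 = 316 = 2^2 · 79.
Divisors of 316: 1, 2, 4, 79, 158, 316.
Compute 30^d (mod 317) for the divisors d until we hit 1:
30^1 ≡ 30 (mod 317)
30^2 ≡ 266 (mod 317)
30^4 ≡ 65 (mod 317)
30^79 ≡ 203 (mod 317)
30^158 ≡ 316 (mod 317)
30^316 ≡ 1 (mod 317) ✓
The order of 30 is 316, so the subgroup it generates has 316 elements.
[(Z/317Z)^× : ⟨30⟩] = 316/316 = 1.

1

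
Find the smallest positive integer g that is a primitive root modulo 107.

2

φ(107) = 107 − 1 = 106 = 2 · 53.
g is a primitive root iff g^(106/q) ≢ 1 (mod 107) for each prime q ∈ {2, 53}.
g = 2: 2^53 ≡ 106; 2^2 ≡ 4 — none is 1, so 2 is a primitive root.
So 2 is the smallest generator of (Z/107Z)^×.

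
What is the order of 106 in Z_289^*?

Since 106 ∈ (Z/289Z)^×, its order divides φ(289) = φ(17^2) = 17·(17−1) = 272 = 2^4 · 17.
Divisors of 272: 1, 2, 4, 8, 16, 17, 34, 68, 136, 272.
Test each divisor d:
106^1 ≡ 106
106^2 ≡ 254
106^4 ≡ 69
106^8 ≡ 137
106^16 ≡ 273
106^17 ≡ 38
106^34 ≡ 288
106^68 ≡ 1
The smallest such exponent is 68, so the order of 106 is 68.

68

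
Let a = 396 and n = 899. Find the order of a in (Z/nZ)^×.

420

By Lagrange's theorem, ord_899(396) divides φ(899) = φ(29·31) = (29−1)·(31−1) = 28·30 = 840 = 2^3 · 3 · 5 · 7.
Divisors of 840: 1, 2, 3, 4, 5, 6, 7, 8, 10, 12, 14, 15, 20, 21, 24, 28, 30, 35, 40, 42, 56, 60, 70, 84, 105, 120, 140, 168, 210, 280, 420, 840.
Check 396^d mod 899 for each divisor in increasing order:
396^1 ≡ 396
396^2 ≡ 390
396^3 ≡ 711
396^4 ≡ 169
396^5 ≡ 398
396^6 ≡ 283
396^7 ≡ 592
396^8 ≡ 692
396^10 ≡ 180
396^12 ≡ 78
396^14 ≡ 753
396^15 ≡ 619
396^20 ≡ 36
396^21 ≡ 771
396^24 ≡ 690
396^28 ≡ 639
396^30 ≡ 187
396^35 ≡ 708
396^40 ≡ 397
396^42 ≡ 202
396^56 ≡ 175
396^60 ≡ 807
396^70 ≡ 521
396^84 ≡ 349
396^105 ≡ 278
396^120 ≡ 373
396^140 ≡ 842
396^168 ≡ 436
396^210 ≡ 869
396^280 ≡ 552
396^420 ≡ 1
Hence ord(396) = 420.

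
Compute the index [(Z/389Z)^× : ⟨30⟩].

By Lagrange's theorem, ord_389(30) divides φ(389) = 389 − 1 = 388 = 2^2 · 97.
Divisors of 388: 1, 2, 4, 97, 194, 388.
Check 30^d mod 389 for each divisor in increasing order:
30^1 ≡ 30 (mod 389)
30^2 ≡ 122 (mod 389)
30^4 ≡ 102 (mod 389)
30^97 ≡ 1 (mod 389) ✓
So ord_389(30) = 97, hence |⟨30⟩| = 97.
[(Z/389Z)^× : ⟨30⟩] = 388/97 = 4.

4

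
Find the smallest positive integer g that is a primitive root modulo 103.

5

φ(103) = 103 − 1 = 102 = 2 · 3 · 17.
g is a primitive root iff g^(102/q) ≢ 1 (mod 103) for each prime q ∈ {2, 3, 17}.
g = 2: 2^51 ≡ 1 — hits 1, so not a primitive root.
g = 3: 3^51 ≡ 102; 3^34 ≡ 1 — hits 1, so not a primitive root.
g = 4: 4^51 ≡ 1 — hits 1, so not a primitive root.
g = 5: 5^51 ≡ 102; 5^34 ≡ 56; 5^6 ≡ 72 — none is 1, so 5 is a primitive root.
Hence the least primitive root of 103 is 5.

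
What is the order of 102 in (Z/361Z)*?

The order of 102 must divide φ(361) = φ(19^2) = 19·(19−1) = 342 = 2 · 3^2 · 19.
Divisors of 342: 1, 2, 3, 6, 9, 18, 19, 38, 57, 114, 171, 342.
Check 102^d mod 361 for each divisor in increasing order:
102^1 ≡ 102
102^2 ≡ 296
102^3 ≡ 229
102^6 ≡ 96
102^9 ≡ 324
102^18 ≡ 286
102^19 ≡ 292
102^38 ≡ 68
102^57 ≡ 1
Therefore the multiplicative order of 102 modulo 361 is 57.

57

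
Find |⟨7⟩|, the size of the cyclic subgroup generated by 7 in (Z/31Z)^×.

15

The order of 7 must divide φ(31) = 31 − 1 = 30 = 2 · 3 · 5.
Divisors of 30: 1, 2, 3, 5, 6, 10, 15, 30.
Compute 7^d (mod 31) for the divisors d until we hit 1:
7^1 ≡ 7 (mod 31)
7^2 ≡ 18 (mod 31)
7^3 ≡ 2 (mod 31)
7^5 ≡ 5 (mod 31)
7^6 ≡ 4 (mod 31)
7^10 ≡ 25 (mod 31)
7^15 ≡ 1 (mod 31) ✓
So ord_31(7) = 15.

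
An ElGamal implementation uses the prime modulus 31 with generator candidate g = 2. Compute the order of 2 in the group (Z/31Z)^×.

5

By Lagrange's theorem, ord_31(2) divides φ(31) = 31 − 1 = 30 = 2 · 3 · 5.
Divisors of 30: 1, 2, 3, 5, 6, 10, 15, 30.
Test each divisor d:
2^1 ≡ 2
2^2 ≡ 4
2^3 ≡ 8
2^5 ≡ 1
Hence ord(2) = 5.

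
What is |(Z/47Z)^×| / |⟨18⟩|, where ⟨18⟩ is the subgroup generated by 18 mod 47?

2

ord(18) | φ(47) = 47 − 1 = 46 = 2 · 23.
Divisors of 46: 1, 2, 23, 46.
Compute 18^d (mod 47) for the divisors d until we hit 1:
18^1 ≡ 18 (mod 47)
18^2 ≡ 42 (mod 47)
18^23 ≡ 1 (mod 47) ✓
So ord_47(18) = 23, hence |⟨18⟩| = 23.
Index = |(Z/47Z)^×| / |⟨18⟩| = 46 / 23 = 2.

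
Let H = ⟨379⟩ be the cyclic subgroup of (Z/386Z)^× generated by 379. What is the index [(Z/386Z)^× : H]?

8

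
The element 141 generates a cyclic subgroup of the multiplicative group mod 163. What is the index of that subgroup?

By Lagrange's theorem, ord_163(141) divides φ(163) = 163 − 1 = 162 = 2 · 3^4.
Divisors of 162: 1, 2, 3, 6, 9, 18, 27, 54, 81, 162.
Check 141^d mod 163 for each divisor in increasing order:
141^1 ≡ 141
141^2 ≡ 158
141^3 ≡ 110
141^6 ≡ 38
141^9 ≡ 105
141^18 ≡ 104
141^27 ≡ 162
141^54 ≡ 1
Thus |⟨141⟩| = ord(141) = 54.
[(Z/163Z)^× : ⟨141⟩] = 162/54 = 3.

3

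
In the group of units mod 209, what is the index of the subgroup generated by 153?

By Lagrange's theorem, ord_209(153) divides φ(209) = φ(11·19) = (11−1)·(19−1) = 10·18 = 180 = 2^2 · 3^2 · 5.
Divisors of 180: 1, 2, 3, 4, 5, 6, 9, 10, 12, 15, 18, 20, 30, 36, 45, 60, 90, 180.
Compute 153^d (mod 209) for the divisors d until we hit 1:
153^1 ≡ 153
153^2 ≡ 1
Thus |⟨153⟩| = ord(153) = 2.
[(Z/209Z)^× : ⟨153⟩] = 180/2 = 90.

90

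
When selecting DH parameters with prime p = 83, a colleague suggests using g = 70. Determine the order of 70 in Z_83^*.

Since 70 ∈ (Z/83Z)^×, its order divides φ(83) = 83 − 1 = 82 = 2 · 41.
Divisors of 82: 1, 2, 41, 82.
Check 70^d mod 83 for each divisor in increasing order:
70^1 ≡ 70 (mod 83)
70^2 ≡ 3 (mod 83)
70^41 ≡ 1 (mod 83) ✓
Hence ord(70) = 41.

41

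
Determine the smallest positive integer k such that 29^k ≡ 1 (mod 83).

41

ord(29) | φ(83) = 83 − 1 = 82 = 2 · 41.
Divisors of 82: 1, 2, 41, 82.
Check 29^d mod 83 for each divisor in increasing order:
29^1 ≡ 29
29^2 ≡ 11
29^41 ≡ 1
Hence ord(29) = 41.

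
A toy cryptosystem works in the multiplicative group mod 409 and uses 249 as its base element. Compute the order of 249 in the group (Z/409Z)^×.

204

Since 249 ∈ (Z/409Z)^×, its order divides φ(409) = 409 − 1 = 408 = 2^3 · 3 · 17.
Divisors of 408: 1, 2, 3, 4, 6, 8, 12, 17, 24, 34, 51, 68, 102, 136, 204, 408.
Compute 249^d (mod 409) for the divisors d until we hit 1:
249^1 ≡ 249 (mod 409)
249^2 ≡ 242 (mod 409)
249^3 ≡ 135 (mod 409)
249^4 ≡ 77 (mod 409)
249^6 ≡ 229 (mod 409)
249^8 ≡ 203 (mod 409)
249^12 ≡ 89 (mod 409)
249^17 ≡ 49 (mod 409)
249^24 ≡ 150 (mod 409)
249^34 ≡ 356 (mod 409)
249^51 ≡ 266 (mod 409)
249^68 ≡ 355 (mod 409)
249^102 ≡ 408 (mod 409)
249^136 ≡ 53 (mod 409)
249^204 ≡ 1 (mod 409) ✓
Hence ord(249) = 204.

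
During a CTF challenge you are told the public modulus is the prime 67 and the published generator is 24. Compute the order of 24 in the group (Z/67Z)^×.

By Lagrange's theorem, ord_67(24) divides φ(67) = 67 − 1 = 66 = 2 · 3 · 11.
Divisors of 66: 1, 2, 3, 6, 11, 22, 33, 66.
Evaluate successive powers at the divisors of 66:
24^1 ≡ 24 (mod 67)
24^2 ≡ 40 (mod 67)
24^3 ≡ 22 (mod 67)
24^6 ≡ 15 (mod 67)
24^11 ≡ 1 (mod 67) ✓
Hence ord(24) = 11.

11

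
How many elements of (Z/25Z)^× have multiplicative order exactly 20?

φ(25) = φ(5^2) = 5·(5−1) = 20 = 2^2 · 5.
(Z/25Z)^× is cyclic (|G| = 20); a cyclic group of order m has exactly φ(d) elements of each order d | m, and none otherwise.
20 = 2^2 · 5 divides 20, and φ(20) = 8.

8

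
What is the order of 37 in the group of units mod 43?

Since 37 ∈ (Z/43Z)^×, its order divides φ(43) = 43 − 1 = 42 = 2 · 3 · 7.
Divisors of 42: 1, 2, 3, 6, 7, 14, 21, 42.
Compute 37^d (mod 43) for the divisors d until we hit 1:
37^1 ≡ 37 (mod 43)
37^2 ≡ 36 (mod 43)
37^3 ≡ 42 (mod 43)
37^6 ≡ 1 (mod 43) ✓
Hence ord(37) = 6.

6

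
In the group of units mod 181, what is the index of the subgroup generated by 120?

5

By Lagrange's theorem, ord_181(120) divides φ(181) = 181 − 1 = 180 = 2^2 · 3^2 · 5.
Divisors of 180: 1, 2, 3, 4, 5, 6, 9, 10, 12, 15, 18, 20, 30, 36, 45, 60, 90, 180.
Test each divisor d:
120^1 ≡ 120
120^2 ≡ 101
120^3 ≡ 174
120^4 ≡ 65
120^5 ≡ 17
120^6 ≡ 49
120^9 ≡ 19
120^10 ≡ 108
120^12 ≡ 48
120^15 ≡ 26
120^18 ≡ 180
120^20 ≡ 80
120^30 ≡ 133
120^36 ≡ 1
Thus |⟨120⟩| = ord(120) = 36.
The index is φ(181) / ord(120) = 180 / 36 = 5.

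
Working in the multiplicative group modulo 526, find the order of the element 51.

The order of 51 must divide φ(526) = φ(2)·φ(263) = 1·262 = 262 = 2 · 131.
Divisors of 262: 1, 2, 131, 262.
Evaluate successive powers at the divisors of 262:
51^1 ≡ 51 (mod 526)
51^2 ≡ 497 (mod 526)
51^131 ≡ 1 (mod 526) ✓
The smallest such exponent is 131, so the order of 51 is 131.

131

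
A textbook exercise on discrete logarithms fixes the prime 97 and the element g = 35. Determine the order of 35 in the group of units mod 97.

The order of 35 must divide φ(97) = 97 − 1 = 96 = 2^5 · 3.
Divisors of 96: 1, 2, 3, 4, 6, 8, 12, 16, 24, 32, 48, 96.
Check 35^d mod 97 for each divisor in increasing order:
35^1 ≡ 35
35^2 ≡ 61
35^3 ≡ 1
So ord_97(35) = 3.

3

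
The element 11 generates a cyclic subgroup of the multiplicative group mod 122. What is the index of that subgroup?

By Lagrange's theorem, ord_122(11) divides φ(122) = φ(2)·φ(61) = 1·60 = 60 = 2^2 · 3 · 5.
Divisors of 60: 1, 2, 3, 4, 5, 6, 10, 12, 15, 20, 30, 60.
Evaluate successive powers at the divisors of 60:
11^1 ≡ 11 (mod 122)
11^2 ≡ 121 (mod 122)
11^3 ≡ 111 (mod 122)
11^4 ≡ 1 (mod 122) ✓
The order of 11 is 4, so the subgroup it generates has 4 elements.
[(Z/122Z)^× : ⟨11⟩] = 60/4 = 15.

15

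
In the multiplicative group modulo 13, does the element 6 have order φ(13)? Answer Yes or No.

Yes

φ(13) = 13 − 1 = 12 = 2^2 · 3.
It suffices to check that the order of 6 is not a proper divisor of 12: compute 6^(12/q) for q ∈ {2, 3}.
6^6 ≡ 12 (mod 13)  [q = 2: ≢ 1 ✓]
6^4 ≡ 9 (mod 13)  [q = 3: ≢ 1 ✓]
None equal 1, so ord_13(6) = 12: 6 is a primitive root.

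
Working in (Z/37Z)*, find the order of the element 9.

By Lagrange's theorem, ord_37(9) divides φ(37) = 37 − 1 = 36 = 2^2 · 3^2.
Divisors of 36: 1, 2, 3, 4, 6, 9, 12, 18, 36.
Evaluate successive powers at the divisors of 36:
9^1 ≡ 9 (mod 37)
9^2 ≡ 7 (mod 37)
9^3 ≡ 26 (mod 37)
9^4 ≡ 12 (mod 37)
9^6 ≡ 10 (mod 37)
9^9 ≡ 1 (mod 37) ✓
Hence ord(9) = 9.

9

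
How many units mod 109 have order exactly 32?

0

φ(109) = 109 − 1 = 108 = 2^2 · 3^3.
Since (Z/109Z)^× is cyclic of order 108, the number of elements of order d is φ(d) when d | 108 and 0 otherwise.
Here 108 is not a multiple of 32, so there are no elements of order 32.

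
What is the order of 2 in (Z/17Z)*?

8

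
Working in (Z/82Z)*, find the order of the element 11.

Since 11 ∈ (Z/82Z)^×, its order divides φ(82) = φ(2)·φ(41) = 1·40 = 40 = 2^3 · 5.
Divisors of 40: 1, 2, 4, 5, 8, 10, 20, 40.
Check 11^d mod 82 for each divisor in increasing order:
11^1 ≡ 11 (mod 82)
11^2 ≡ 39 (mod 82)
11^4 ≡ 45 (mod 82)
11^5 ≡ 3 (mod 82)
11^8 ≡ 57 (mod 82)
11^10 ≡ 9 (mod 82)
11^20 ≡ 81 (mod 82)
11^40 ≡ 1 (mod 82) ✓
Therefore the multiplicative order of 11 modulo 82 is 40.

40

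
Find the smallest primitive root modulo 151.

6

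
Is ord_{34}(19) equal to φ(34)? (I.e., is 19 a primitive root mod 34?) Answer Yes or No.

φ(34) = φ(2)·φ(17) = 1·16 = 16 = 2^4.
An element g generates (Z/34Z)^× iff g^(16/q) ≢ 1 (mod 34) for each prime q ∈ {2}.
19^8 ≡ 1 (mod 34)  [q = 2: ≡ 1 ✗]
Since 19^8 ≡ 1, the order of 19 divides 8 < 16, so 19 is not a primitive root.

No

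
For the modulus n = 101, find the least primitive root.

2

φ(101) = 101 − 1 = 100 = 2^2 · 5^2.
Test candidates g = 2, 3, … against the prime factors q ∈ {2, 5} of φ(101): g is a generator iff g^(100/q) ≢ 1 for every such q.
g = 2: 2^50 ≡ 100; 2^20 ≡ 95 — none is 1, so 2 is a primitive root.
The smallest primitive root modulo 101 is 2.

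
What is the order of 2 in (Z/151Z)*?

15

ord(2) | φ(151) = 151 − 1 = 150 = 2 · 3 · 5^2.
Divisors of 150: 1, 2, 3, 5, 6, 10, 15, 25, 30, 50, 75, 150.
Test each divisor d:
2^1 ≡ 2
2^2 ≡ 4
2^3 ≡ 8
2^5 ≡ 32
2^6 ≡ 64
2^10 ≡ 118
2^15 ≡ 1
So ord_151(2) = 15.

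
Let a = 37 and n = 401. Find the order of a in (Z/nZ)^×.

ord(37) | φ(401) = 401 − 1 = 400 = 2^4 · 5^2.
Divisors of 400: 1, 2, 4, 5, 8, 10, 16, 20, 25, 40, 50, 80, 100, 200, 400.
Evaluate successive powers at the divisors of 400:
37^1 ≡ 37 (mod 401)
37^2 ≡ 166 (mod 401)
37^4 ≡ 288 (mod 401)
37^5 ≡ 230 (mod 401)
37^8 ≡ 338 (mod 401)
37^10 ≡ 369 (mod 401)
37^16 ≡ 360 (mod 401)
37^20 ≡ 222 (mod 401)
37^25 ≡ 133 (mod 401)
37^40 ≡ 362 (mod 401)
37^50 ≡ 45 (mod 401)
37^80 ≡ 318 (mod 401)
37^100 ≡ 20 (mod 401)
37^200 ≡ 400 (mod 401)
37^400 ≡ 1 (mod 401) ✓
Therefore the multiplicative order of 37 modulo 401 is 400.

400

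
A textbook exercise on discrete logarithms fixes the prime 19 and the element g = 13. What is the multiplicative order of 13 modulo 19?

18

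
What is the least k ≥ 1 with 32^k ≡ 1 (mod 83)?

82

By Lagrange's theorem, ord_83(32) divides φ(83) = 83 − 1 = 82 = 2 · 41.
Divisors of 82: 1, 2, 41, 82.
Test each divisor d:
32^1 ≡ 32
32^2 ≡ 28
32^41 ≡ 82
32^82 ≡ 1
Therefore the multiplicative order of 32 modulo 83 is 82.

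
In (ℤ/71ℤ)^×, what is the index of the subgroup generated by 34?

The order of 34 must divide φ(71) = 71 − 1 = 70 = 2 · 5 · 7.
Divisors of 70: 1, 2, 5, 7, 10, 14, 35, 70.
Evaluate successive powers at the divisors of 70:
34^1 ≡ 34 (mod 71)
34^2 ≡ 20 (mod 71)
34^5 ≡ 39 (mod 71)
34^7 ≡ 70 (mod 71)
34^10 ≡ 30 (mod 71)
34^14 ≡ 1 (mod 71) ✓
Thus |⟨34⟩| = ord(34) = 14.
The index is φ(71) / ord(34) = 70 / 14 = 5.

5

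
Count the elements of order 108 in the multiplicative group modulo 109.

36

φ(109) = 109 − 1 = 108 = 2^2 · 3^3.
(Z/109Z)^× is cyclic (|G| = 108); a cyclic group of order m has exactly φ(d) elements of each order d | m, and none otherwise.
108 = 2^2 · 3^3 divides 108, and φ(108) = 36.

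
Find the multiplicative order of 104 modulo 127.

By Lagrange's theorem, ord_127(104) divides φ(127) = 127 − 1 = 126 = 2 · 3^2 · 7.
Divisors of 126: 1, 2, 3, 6, 7, 9, 14, 18, 21, 42, 63, 126.
Evaluate successive powers at the divisors of 126:
104^1 ≡ 104 (mod 127)
104^2 ≡ 21 (mod 127)
104^3 ≡ 25 (mod 127)
104^6 ≡ 117 (mod 127)
104^7 ≡ 103 (mod 127)
104^9 ≡ 4 (mod 127)
104^14 ≡ 68 (mod 127)
104^18 ≡ 16 (mod 127)
104^21 ≡ 19 (mod 127)
104^42 ≡ 107 (mod 127)
104^63 ≡ 1 (mod 127) ✓
Therefore the multiplicative order of 104 modulo 127 is 63.

63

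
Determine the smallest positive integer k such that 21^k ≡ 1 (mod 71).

70

The order of 21 must divide φ(71) = 71 − 1 = 70 = 2 · 5 · 7.
Divisors of 70: 1, 2, 5, 7, 10, 14, 35, 70.
Check 21^d mod 71 for each divisor in increasing order:
21^1 ≡ 21
21^2 ≡ 15
21^5 ≡ 39
21^7 ≡ 17
21^10 ≡ 30
21^14 ≡ 5
21^35 ≡ 70
21^70 ≡ 1
So ord_71(21) = 70.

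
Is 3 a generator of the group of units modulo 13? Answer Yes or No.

No

φ(13) = 13 − 1 = 12 = 2^2 · 3.
Test 3^(12/q) mod 13 for each prime factor q of 12:
3^6 ≡ 1 (mod 13)  [q = 2: ≡ 1 ✗]
3^4 ≡ 3 (mod 13)  [q = 3: ≢ 1 ✓]
Since 3^6 ≡ 1, the order of 3 divides 6 < 12, so 3 is not a primitive root.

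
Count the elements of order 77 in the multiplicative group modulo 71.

φ(71) = 71 − 1 = 70 = 2 · 5 · 7.
Since (Z/71Z)^× is cyclic of order 70, the number of elements of order d is φ(d) when d | 70 and 0 otherwise.
77 does not divide 70, so no element of (Z/71Z)^× has order 77.

0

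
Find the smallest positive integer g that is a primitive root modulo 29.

φ(29) = 29 − 1 = 28 = 2^2 · 7.
g is a primitive root iff g^(28/q) ≢ 1 (mod 29) for each prime q ∈ {2, 7}.
g = 2: 2^14 ≡ 28; 2^4 ≡ 16 — none is 1, so 2 is a primitive root.
Hence the least primitive root of 29 is 2.

2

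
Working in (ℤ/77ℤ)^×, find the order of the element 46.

30

The order of 46 must divide φ(77) = φ(7·11) = (7−1)·(11−1) = 6·10 = 60 = 2^2 · 3 · 5.
Divisors of 60: 1, 2, 3, 4, 5, 6, 10, 12, 15, 20, 30, 60.
Test each divisor d:
46^1 ≡ 46 (mod 77)
46^2 ≡ 37 (mod 77)
46^3 ≡ 8 (mod 77)
46^4 ≡ 60 (mod 77)
46^5 ≡ 65 (mod 77)
46^6 ≡ 64 (mod 77)
46^10 ≡ 67 (mod 77)
46^12 ≡ 15 (mod 77)
46^15 ≡ 43 (mod 77)
46^20 ≡ 23 (mod 77)
46^30 ≡ 1 (mod 77) ✓
The smallest such exponent is 30, so the order of 46 is 30.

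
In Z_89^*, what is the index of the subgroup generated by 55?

22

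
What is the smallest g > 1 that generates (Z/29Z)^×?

2

φ(29) = 29 − 1 = 28 = 2^2 · 7.
Test candidates g = 2, 3, … against the prime factors q ∈ {2, 7} of φ(29): g is a generator iff g^(28/q) ≢ 1 for every such q.
g = 2: 2^14 ≡ 28; 2^4 ≡ 16 — none is 1, so 2 is a primitive root.
Hence the least primitive root of 29 is 2.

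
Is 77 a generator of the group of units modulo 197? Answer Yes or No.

No

φ(197) = 197 − 1 = 196 = 2^2 · 7^2.
An element g generates (Z/197Z)^× iff g^(196/q) ≢ 1 (mod 197) for each prime q ∈ {2, 7}.
77^98 ≡ 196 (mod 197)  [q = 2: ≢ 1 ✓]
77^28 ≡ 1 (mod 197)  [q = 7: ≡ 1 ✗]
77^28 ≡ 1 shows ord(77) | 28, strictly less than φ(197); not a primitive root.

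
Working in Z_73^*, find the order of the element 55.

ord(55) | φ(73) = 73 − 1 = 72 = 2^3 · 3^2.
Divisors of 72: 1, 2, 3, 4, 6, 8, 9, 12, 18, 24, 36, 72.
Evaluate successive powers at the divisors of 72:
55^1 ≡ 55
55^2 ≡ 32
55^3 ≡ 8
55^4 ≡ 2
55^6 ≡ 64
55^8 ≡ 4
55^9 ≡ 1
Therefore the multiplicative order of 55 modulo 73 is 9.

9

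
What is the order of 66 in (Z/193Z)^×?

192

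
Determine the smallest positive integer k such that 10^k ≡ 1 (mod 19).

18

ord(10) | φ(19) = 19 − 1 = 18 = 2 · 3^2.
Divisors of 18: 1, 2, 3, 6, 9, 18.
Test each divisor d:
10^1 ≡ 10
10^2 ≡ 5
10^3 ≡ 12
10^6 ≡ 11
10^9 ≡ 18
10^18 ≡ 1
Therefore the multiplicative order of 10 modulo 19 is 18.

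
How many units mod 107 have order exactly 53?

52

φ(107) = 107 − 1 = 106 = 2 · 53.
Since (Z/107Z)^× is cyclic of order 106, the number of elements of order d is φ(d) when d | 106 and 0 otherwise.
53 | 106, and φ(53) = 53 − 1 = 52.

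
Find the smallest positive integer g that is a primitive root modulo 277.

5

φ(277) = 277 − 1 = 276 = 2^2 · 3 · 23.
g is a primitive root iff g^(276/q) ≢ 1 (mod 277) for each prime q ∈ {2, 3, 23}.
g = 2: 2^138 ≡ 276; 2^92 ≡ 1 — hits 1, so not a primitive root.
g = 3: 3^138 ≡ 1 — hits 1, so not a primitive root.
g = 4: 4^138 ≡ 1 — hits 1, so not a primitive root.
g = 5: 5^138 ≡ 276; 5^92 ≡ 116; 5^12 ≡ 27 — none is 1, so 5 is a primitive root.
So 5 is the smallest generator of (Z/277Z)^×.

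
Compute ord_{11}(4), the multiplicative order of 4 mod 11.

5

Since 4 ∈ (Z/11Z)^×, its order divides φ(11) = 11 − 1 = 10 = 2 · 5.
Divisors of 10: 1, 2, 5, 10.
Check 4^d mod 11 for each divisor in increasing order:
4^1 ≡ 4 (mod 11)
4^2 ≡ 5 (mod 11)
4^5 ≡ 1 (mod 11) ✓
So ord_11(4) = 5.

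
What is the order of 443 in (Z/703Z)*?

18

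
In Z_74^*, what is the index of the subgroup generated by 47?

12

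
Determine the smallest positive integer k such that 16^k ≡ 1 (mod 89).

11

Since 16 ∈ (Z/89Z)^×, its order divides φ(89) = 89 − 1 = 88 = 2^3 · 11.
Divisors of 88: 1, 2, 4, 8, 11, 22, 44, 88.
Check 16^d mod 89 for each divisor in increasing order:
16^1 ≡ 16 (mod 89)
16^2 ≡ 78 (mod 89)
16^4 ≡ 32 (mod 89)
16^8 ≡ 45 (mod 89)
16^11 ≡ 1 (mod 89) ✓
So ord_89(16) = 11.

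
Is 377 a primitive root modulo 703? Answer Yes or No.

No

703 = 19 · 37 is a product of two distinct odd primes, so (Z/703Z)^× ≅ (Z/19Z)^× × (Z/37Z)^× is not cyclic.
No primitive root modulo 703 exists; in particular 377 is not one.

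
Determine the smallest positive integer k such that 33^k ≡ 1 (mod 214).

53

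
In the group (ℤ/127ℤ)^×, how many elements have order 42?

12

φ(127) = 127 − 1 = 126 = 2 · 3^2 · 7.
(Z/127Z)^× is cyclic (|G| = 126); a cyclic group of order m has exactly φ(d) elements of each order d | m, and none otherwise.
42 = 2 · 3 · 7 divides 126, and φ(42) = 12.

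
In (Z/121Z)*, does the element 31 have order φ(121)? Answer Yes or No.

φ(121) = φ(11^2) = 11·(11−1) = 110 = 2 · 5 · 11.
31 is a primitive root mod 121 iff 31^(φ(121)/q) ≢ 1 for every prime q | φ(121), i.e. q ∈ {2, 5, 11}.
31^55 ≡ 1 (mod 121)  [q = 2: ≡ 1 ✗]
31^22 ≡ 81 (mod 121)  [q = 5: ≢ 1 ✓]
31^10 ≡ 12 (mod 121)  [q = 11: ≢ 1 ✓]
Since 31^55 ≡ 1, the order of 31 divides 55 < 110, so 31 is not a primitive root.

No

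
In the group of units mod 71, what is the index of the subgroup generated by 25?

By Lagrange's theorem, ord_71(25) divides φ(71) = 71 − 1 = 70 = 2 · 5 · 7.
Divisors of 70: 1, 2, 5, 7, 10, 14, 35, 70.
Test each divisor d:
25^1 ≡ 25 (mod 71)
25^2 ≡ 57 (mod 71)
25^5 ≡ 1 (mod 71) ✓
Thus |⟨25⟩| = ord(25) = 5.
The index is φ(71) / ord(25) = 70 / 5 = 14.

14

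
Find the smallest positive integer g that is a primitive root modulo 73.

φ(73) = 73 − 1 = 72 = 2^3 · 3^2.
g is a primitive root iff g^(72/q) ≢ 1 (mod 73) for each prime q ∈ {2, 3}.
g = 2: 2^36 ≡ 1 — hits 1, so not a primitive root.
g = 3: 3^36 ≡ 1 — hits 1, so not a primitive root.
g = 4: 4^36 ≡ 1 — hits 1, so not a primitive root.
g = 5: 5^36 ≡ 72; 5^24 ≡ 8 — none is 1, so 5 is a primitive root.
The smallest primitive root modulo 73 is 5.

5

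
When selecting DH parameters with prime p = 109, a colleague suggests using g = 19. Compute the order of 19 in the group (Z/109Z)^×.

Since 19 ∈ (Z/109Z)^×, its order divides φ(109) = 109 − 1 = 108 = 2^2 · 3^3.
Divisors of 108: 1, 2, 3, 4, 6, 9, 12, 18, 27, 36, 54, 108.
Evaluate successive powers at the divisors of 108:
19^1 ≡ 19 (mod 109)
19^2 ≡ 34 (mod 109)
19^3 ≡ 101 (mod 109)
19^4 ≡ 66 (mod 109)
19^6 ≡ 64 (mod 109)
19^9 ≡ 33 (mod 109)
19^12 ≡ 63 (mod 109)
19^18 ≡ 108 (mod 109)
19^27 ≡ 76 (mod 109)
19^36 ≡ 1 (mod 109) ✓
Hence ord(19) = 36.

36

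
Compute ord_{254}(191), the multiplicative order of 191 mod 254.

7

ord(191) | φ(254) = φ(2)·φ(127) = 1·126 = 126 = 2 · 3^2 · 7.
Divisors of 126: 1, 2, 3, 6, 7, 9, 14, 18, 21, 42, 63, 126.
Compute 191^d (mod 254) for the divisors d until we hit 1:
191^1 ≡ 191 (mod 254)
191^2 ≡ 159 (mod 254)
191^3 ≡ 143 (mod 254)
191^6 ≡ 129 (mod 254)
191^7 ≡ 1 (mod 254) ✓
So ord_254(191) = 7.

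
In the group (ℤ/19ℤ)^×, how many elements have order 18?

φ(19) = 19 − 1 = 18 = 2 · 3^2.
(Z/19Z)^× is cyclic (|G| = 18); a cyclic group of order m has exactly φ(d) elements of each order d | m, and none otherwise.
18 = 2 · 3^2 divides 18, and φ(18) = 6.

6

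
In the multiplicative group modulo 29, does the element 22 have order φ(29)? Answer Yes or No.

No

φ(29) = 29 − 1 = 28 = 2^2 · 7.
It suffices to check that the order of 22 is not a proper divisor of 28: compute 22^(28/q) for q ∈ {2, 7}.
22^14 ≡ 1 (mod 29)  [q = 2: ≡ 1 ✗]
22^4 ≡ 23 (mod 29)  [q = 7: ≢ 1 ✓]
The check at q = 2 fails, so 22 generates a proper subgroup.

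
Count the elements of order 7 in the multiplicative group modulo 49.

6

φ(49) = φ(7^2) = 7·(7−1) = 42 = 2 · 3 · 7.
(Z/49Z)^× is cyclic (|G| = 42); a cyclic group of order m has exactly φ(d) elements of each order d | m, and none otherwise.
7 | 42, and φ(7) = 7 − 1 = 6.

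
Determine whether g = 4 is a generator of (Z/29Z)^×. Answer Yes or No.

No

φ(29) = 29 − 1 = 28 = 2^2 · 7.
An element g generates (Z/29Z)^× iff g^(28/q) ≢ 1 (mod 29) for each prime q ∈ {2, 7}.
4^14 ≡ 1 (mod 29)  [q = 2: ≡ 1 ✗]
4^4 ≡ 24 (mod 29)  [q = 7: ≢ 1 ✓]
4^14 ≡ 1 shows ord(4) | 14, strictly less than φ(29); not a primitive root.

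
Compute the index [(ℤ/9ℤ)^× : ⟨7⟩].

The order of 7 must divide φ(9) = φ(3^2) = 3·(3−1) = 6 = 2 · 3.
Divisors of 6: 1, 2, 3, 6.
Test each divisor d:
7^1 ≡ 7 (mod 9)
7^2 ≡ 4 (mod 9)
7^3 ≡ 1 (mod 9) ✓
The order of 7 is 3, so the subgroup it generates has 3 elements.
[(Z/9Z)^× : ⟨7⟩] = 6/3 = 2.

2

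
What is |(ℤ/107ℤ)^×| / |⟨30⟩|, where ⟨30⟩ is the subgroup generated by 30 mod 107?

2

By Lagrange's theorem, ord_107(30) divides φ(107) = 107 − 1 = 106 = 2 · 53.
Divisors of 106: 1, 2, 53, 106.
Check 30^d mod 107 for each divisor in increasing order:
30^1 ≡ 30 (mod 107)
30^2 ≡ 44 (mod 107)
30^53 ≡ 1 (mod 107) ✓
The order of 30 is 53, so the subgroup it generates has 53 elements.
Index = |(Z/107Z)^×| / |⟨30⟩| = 106 / 53 = 2.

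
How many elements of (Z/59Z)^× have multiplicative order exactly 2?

1

φ(59) = 59 − 1 = 58 = 2 · 29.
In a cyclic group of order 58, there are φ(d) elements of order d for each divisor d of 58, and zero for non-divisors.
2 | 58, and φ(2) = 2 − 1 = 1.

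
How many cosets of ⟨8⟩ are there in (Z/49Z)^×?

ord(8) | φ(49) = φ(7^2) = 7·(7−1) = 42 = 2 · 3 · 7.
Divisors of 42: 1, 2, 3, 6, 7, 14, 21, 42.
Check 8^d mod 49 for each divisor in increasing order:
8^1 ≡ 8
8^2 ≡ 15
8^3 ≡ 22
8^6 ≡ 43
8^7 ≡ 1
The order of 8 is 7, so the subgroup it generates has 7 elements.
[(Z/49Z)^× : ⟨8⟩] = 42/7 = 6.

6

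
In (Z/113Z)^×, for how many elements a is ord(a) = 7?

6

φ(113) = 113 − 1 = 112 = 2^4 · 7.
(Z/113Z)^× is cyclic (|G| = 112); a cyclic group of order m has exactly φ(d) elements of each order d | m, and none otherwise.
7 | 112, and φ(7) = 7 − 1 = 6.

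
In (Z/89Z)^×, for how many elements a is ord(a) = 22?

10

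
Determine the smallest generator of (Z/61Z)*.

2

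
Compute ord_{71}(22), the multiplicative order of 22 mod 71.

70

Since 22 ∈ (Z/71Z)^×, its order divides φ(71) = 71 − 1 = 70 = 2 · 5 · 7.
Divisors of 70: 1, 2, 5, 7, 10, 14, 35, 70.
Check 22^d mod 71 for each divisor in increasing order:
22^1 ≡ 22
22^2 ≡ 58
22^5 ≡ 26
22^7 ≡ 17
22^10 ≡ 37
22^14 ≡ 5
22^35 ≡ 70
22^70 ≡ 1
Therefore the multiplicative order of 22 modulo 71 is 70.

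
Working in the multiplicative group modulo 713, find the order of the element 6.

ord(6) | φ(713) = φ(23·31) = (23−1)·(31−1) = 22·30 = 660 = 2^2 · 3 · 5 · 11.
Divisors of 660: 1, 2, 3, 4, 5, 6, 10, 11, 12, 15, 20, 22, 30, 33, 44, 55, 60, 66, 110, 132, 165, 220, 330, 660.
Check 6^d mod 713 for each divisor in increasing order:
6^1 ≡ 6 (mod 713)
6^2 ≡ 36 (mod 713)
6^3 ≡ 216 (mod 713)
6^4 ≡ 583 (mod 713)
6^5 ≡ 646 (mod 713)
6^6 ≡ 311 (mod 713)
6^10 ≡ 211 (mod 713)
6^11 ≡ 553 (mod 713)
6^12 ≡ 466 (mod 713)
6^15 ≡ 123 (mod 713)
6^20 ≡ 315 (mod 713)
6^22 ≡ 645 (mod 713)
6^30 ≡ 156 (mod 713)
6^33 ≡ 185 (mod 713)
6^44 ≡ 346 (mod 713)
6^55 ≡ 254 (mod 713)
6^60 ≡ 94 (mod 713)
6^66 ≡ 1 (mod 713) ✓
The smallest such exponent is 66, so the order of 6 is 66.

66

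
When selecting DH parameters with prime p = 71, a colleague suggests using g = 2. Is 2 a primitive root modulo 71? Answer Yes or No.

φ(71) = 71 − 1 = 70 = 2 · 5 · 7.
Test 2^(70/q) mod 71 for each prime factor q of 70:
2^35 ≡ 1 (mod 71)  [q = 2: ≡ 1 ✗]
2^14 ≡ 54 (mod 71)  [q = 5: ≢ 1 ✓]
2^10 ≡ 30 (mod 71)  [q = 7: ≢ 1 ✓]
The check at q = 2 fails, so 2 generates a proper subgroup.

No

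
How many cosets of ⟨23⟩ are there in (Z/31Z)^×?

Since 23 ∈ (Z/31Z)^×, its order divides φ(31) = 31 − 1 = 30 = 2 · 3 · 5.
Divisors of 30: 1, 2, 3, 5, 6, 10, 15, 30.
Test each divisor d:
23^1 ≡ 23 (mod 31)
23^2 ≡ 2 (mod 31)
23^3 ≡ 15 (mod 31)
23^5 ≡ 30 (mod 31)
23^6 ≡ 8 (mod 31)
23^10 ≡ 1 (mod 31) ✓
The order of 23 is 10, so the subgroup it generates has 10 elements.
Index = |(Z/31Z)^×| / |⟨23⟩| = 30 / 10 = 3.

3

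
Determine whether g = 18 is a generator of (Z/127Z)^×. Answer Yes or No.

φ(127) = 127 − 1 = 126 = 2 · 3^2 · 7.
18 is a primitive root mod 127 iff 18^(φ(127)/q) ≢ 1 for every prime q | φ(127), i.e. q ∈ {2, 3, 7}.
18^63 ≡ 1 (mod 127)  [q = 2: ≡ 1 ✗]
18^42 ≡ 19 (mod 127)  [q = 3: ≢ 1 ✓]
18^18 ≡ 2 (mod 127)  [q = 7: ≢ 1 ✓]
The check at q = 2 fails, so 18 generates a proper subgroup.

No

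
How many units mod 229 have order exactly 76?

36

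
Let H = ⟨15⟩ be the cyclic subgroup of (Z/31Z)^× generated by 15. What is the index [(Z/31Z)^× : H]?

3

The order of 15 must divide φ(31) = 31 − 1 = 30 = 2 · 3 · 5.
Divisors of 30: 1, 2, 3, 5, 6, 10, 15, 30.
Compute 15^d (mod 31) for the divisors d until we hit 1:
15^1 ≡ 15 (mod 31)
15^2 ≡ 8 (mod 31)
15^3 ≡ 27 (mod 31)
15^5 ≡ 30 (mod 31)
15^6 ≡ 16 (mod 31)
15^10 ≡ 1 (mod 31) ✓
Thus |⟨15⟩| = ord(15) = 10.
[(Z/31Z)^× : ⟨15⟩] = 30/10 = 3.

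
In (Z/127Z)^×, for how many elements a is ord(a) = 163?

0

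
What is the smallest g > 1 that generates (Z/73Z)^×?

φ(73) = 73 − 1 = 72 = 2^3 · 3^2.
Test candidates g = 2, 3, … against the prime factors q ∈ {2, 3} of φ(73): g is a generator iff g^(72/q) ≢ 1 for every such q.
g = 2: 2^36 ≡ 1 — hits 1, so not a primitive root.
g = 3: 3^36 ≡ 1 — hits 1, so not a primitive root.
g = 4: 4^36 ≡ 1 — hits 1, so not a primitive root.
g = 5: 5^36 ≡ 72; 5^24 ≡ 8 — none is 1, so 5 is a primitive root.
So 5 is the smallest generator of (Z/73Z)^×.

5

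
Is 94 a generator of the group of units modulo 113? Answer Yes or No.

Yes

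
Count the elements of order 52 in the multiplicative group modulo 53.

24

φ(53) = 53 − 1 = 52 = 2^2 · 13.
In a cyclic group of order 52, there are φ(d) elements of order d for each divisor d of 52, and zero for non-divisors.
52 = 2^2 · 13 divides 52, and φ(52) = 24.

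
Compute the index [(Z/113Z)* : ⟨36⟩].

Since 36 ∈ (Z/113Z)^×, its order divides φ(113) = 113 − 1 = 112 = 2^4 · 7.
Divisors of 112: 1, 2, 4, 7, 8, 14, 16, 28, 56, 112.
Test each divisor d:
36^1 ≡ 36
36^2 ≡ 53
36^4 ≡ 97
36^7 ≡ 95
36^8 ≡ 30
36^14 ≡ 98
36^16 ≡ 109
36^28 ≡ 112
36^56 ≡ 1
Thus |⟨36⟩| = ord(36) = 56.
The index is φ(113) / ord(36) = 112 / 56 = 2.

2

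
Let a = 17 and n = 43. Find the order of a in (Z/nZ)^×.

21

By Lagrange's theorem, ord_43(17) divides φ(43) = 43 − 1 = 42 = 2 · 3 · 7.
Divisors of 42: 1, 2, 3, 6, 7, 14, 21, 42.
Compute 17^d (mod 43) for the divisors d until we hit 1:
17^1 ≡ 17 (mod 43)
17^2 ≡ 31 (mod 43)
17^3 ≡ 11 (mod 43)
17^6 ≡ 35 (mod 43)
17^7 ≡ 36 (mod 43)
17^14 ≡ 6 (mod 43)
17^21 ≡ 1 (mod 43) ✓
The smallest such exponent is 21, so the order of 17 is 21.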